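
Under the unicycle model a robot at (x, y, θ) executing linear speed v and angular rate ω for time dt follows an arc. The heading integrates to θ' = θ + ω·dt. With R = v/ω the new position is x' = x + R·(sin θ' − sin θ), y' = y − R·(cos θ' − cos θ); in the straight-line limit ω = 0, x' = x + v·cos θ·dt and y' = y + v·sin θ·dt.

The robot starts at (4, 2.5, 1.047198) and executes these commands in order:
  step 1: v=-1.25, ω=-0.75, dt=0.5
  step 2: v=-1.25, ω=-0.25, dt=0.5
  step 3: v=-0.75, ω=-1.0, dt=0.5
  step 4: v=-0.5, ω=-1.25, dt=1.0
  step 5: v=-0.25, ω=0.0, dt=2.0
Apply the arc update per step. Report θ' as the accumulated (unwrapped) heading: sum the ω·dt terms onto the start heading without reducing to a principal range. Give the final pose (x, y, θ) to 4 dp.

(2.1556, 2.2851, -1.2028)

step 1: θ'=0.6722 (R=1.6667) → pose (3.5945, 2.0292, 0.6722)
step 2: θ'=0.5472 (R=5.0000) → pose (3.0824, 1.6716, 0.5472)
step 3: θ'=0.0472 (R=0.7500) → pose (2.7276, 1.5629, 0.0472)
step 4: θ'=-1.2028 (R=0.4000) → pose (2.3355, 1.8186, -1.2028)
step 5: θ'=-1.2028 (straight) → pose (2.1556, 2.2851, -1.2028)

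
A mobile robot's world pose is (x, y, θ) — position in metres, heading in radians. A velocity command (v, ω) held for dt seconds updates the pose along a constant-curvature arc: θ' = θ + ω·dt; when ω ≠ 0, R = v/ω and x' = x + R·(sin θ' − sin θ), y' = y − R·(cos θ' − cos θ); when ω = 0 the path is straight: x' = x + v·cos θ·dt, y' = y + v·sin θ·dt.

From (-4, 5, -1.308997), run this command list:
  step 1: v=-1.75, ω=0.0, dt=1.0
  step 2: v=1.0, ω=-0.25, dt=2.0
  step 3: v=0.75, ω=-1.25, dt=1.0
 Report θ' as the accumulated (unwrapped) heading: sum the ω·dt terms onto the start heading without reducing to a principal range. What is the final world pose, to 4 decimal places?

(-4.9631, 4.2549, -3.0590)

step 1: θ'=-1.3090 (straight) → pose (-4.4529, 6.6904, -1.3090)
step 2: θ'=-1.8090 (R=-4.0000) → pose (-4.4296, 4.7113, -1.8090)
step 3: θ'=-3.0590 (R=-0.6000) → pose (-4.9631, 4.2549, -3.0590)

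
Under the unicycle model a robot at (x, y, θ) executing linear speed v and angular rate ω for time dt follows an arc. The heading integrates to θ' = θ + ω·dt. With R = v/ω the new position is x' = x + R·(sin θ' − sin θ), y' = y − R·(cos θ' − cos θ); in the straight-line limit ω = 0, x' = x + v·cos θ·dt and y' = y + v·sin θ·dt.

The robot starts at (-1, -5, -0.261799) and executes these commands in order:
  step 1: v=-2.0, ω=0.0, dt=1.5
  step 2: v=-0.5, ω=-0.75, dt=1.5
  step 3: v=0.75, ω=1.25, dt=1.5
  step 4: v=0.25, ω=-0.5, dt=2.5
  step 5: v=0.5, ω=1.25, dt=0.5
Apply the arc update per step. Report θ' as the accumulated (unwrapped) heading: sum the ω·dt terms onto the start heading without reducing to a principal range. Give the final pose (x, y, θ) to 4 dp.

(-2.7082, -4.3083, -0.1368)

step 1: θ'=-0.2618 (straight) → pose (-3.8978, -4.2235, -0.2618)
step 2: θ'=-1.3868 (R=0.6667) → pose (-4.3806, -3.7016, -1.3868)
step 3: θ'=0.4882 (R=0.6000) → pose (-3.5094, -4.1217, 0.4882)
step 4: θ'=-0.7618 (R=-0.5000) → pose (-2.9297, -4.2015, -0.7618)
step 5: θ'=-0.1368 (R=0.4000) → pose (-2.7082, -4.3083, -0.1368)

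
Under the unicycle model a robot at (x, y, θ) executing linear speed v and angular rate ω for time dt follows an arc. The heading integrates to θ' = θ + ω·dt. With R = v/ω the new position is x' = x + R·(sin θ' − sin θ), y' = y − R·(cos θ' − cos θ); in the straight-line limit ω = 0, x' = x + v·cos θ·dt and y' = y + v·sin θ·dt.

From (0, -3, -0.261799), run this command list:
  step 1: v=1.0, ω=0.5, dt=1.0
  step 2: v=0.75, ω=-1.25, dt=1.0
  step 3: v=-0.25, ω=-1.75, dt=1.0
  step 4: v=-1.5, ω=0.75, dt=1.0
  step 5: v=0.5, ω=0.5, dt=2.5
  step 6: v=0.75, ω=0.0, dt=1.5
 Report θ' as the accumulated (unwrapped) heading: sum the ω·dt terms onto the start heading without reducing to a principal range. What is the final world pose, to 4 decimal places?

(3.8033, -3.9912, -0.7618)

step 1: θ'=0.2382 (R=2.0000) → pose (0.9895, -3.0117, 0.2382)
step 2: θ'=-1.0118 (R=-0.6000) → pose (1.6398, -3.2765, -1.0118)
step 3: θ'=-2.7618 (R=0.1429) → pose (1.7079, -3.0681, -2.7618)
step 4: θ'=-2.0118 (R=-2.0000) → pose (2.7751, -2.0643, -2.0118)
step 5: θ'=-0.7618 (R=1.0000) → pose (2.9892, -3.2147, -0.7618)
step 6: θ'=-0.7618 (straight) → pose (3.8033, -3.9912, -0.7618)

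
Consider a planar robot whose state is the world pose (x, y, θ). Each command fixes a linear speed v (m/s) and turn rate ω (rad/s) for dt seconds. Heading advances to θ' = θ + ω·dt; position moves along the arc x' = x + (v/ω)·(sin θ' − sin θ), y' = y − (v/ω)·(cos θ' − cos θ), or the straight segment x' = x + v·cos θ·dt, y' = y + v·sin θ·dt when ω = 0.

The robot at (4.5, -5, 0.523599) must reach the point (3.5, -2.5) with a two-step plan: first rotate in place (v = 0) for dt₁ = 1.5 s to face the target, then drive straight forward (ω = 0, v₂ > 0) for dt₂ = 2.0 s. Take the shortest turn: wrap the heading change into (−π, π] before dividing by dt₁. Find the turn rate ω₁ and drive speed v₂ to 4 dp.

heading to target = atan2(-2.5−-5, 3.5−4.5) = 1.9513
Δθ = wrap(1.9513 − 0.5236) = 1.4277; ω₁ = Δθ/dt₁ = 0.9518
distance = √((3.5−4.5)² + (-2.5−-5)²) = 2.6926; v₂ = distance/dt₂ = 1.3463

ω₁ = 0.9518, v₂ = 1.3463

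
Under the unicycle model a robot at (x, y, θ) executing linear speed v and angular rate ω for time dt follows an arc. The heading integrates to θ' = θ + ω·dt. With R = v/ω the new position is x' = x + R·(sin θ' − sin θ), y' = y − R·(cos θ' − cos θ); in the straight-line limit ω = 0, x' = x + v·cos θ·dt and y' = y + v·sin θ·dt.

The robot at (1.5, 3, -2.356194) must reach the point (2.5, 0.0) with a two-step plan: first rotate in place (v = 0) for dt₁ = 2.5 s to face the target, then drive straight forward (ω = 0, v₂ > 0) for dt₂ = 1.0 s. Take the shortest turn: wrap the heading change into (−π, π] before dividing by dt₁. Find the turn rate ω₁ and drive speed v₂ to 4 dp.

heading to target = atan2(0−3, 2.5−1.5) = -1.2490
Δθ = wrap(-1.2490 − -2.3562) = 1.1071; ω₁ = Δθ/dt₁ = 0.4429
distance = √((2.5−1.5)² + (0−3)²) = 3.1623; v₂ = distance/dt₂ = 3.1623

ω₁ = 0.4429, v₂ = 3.1623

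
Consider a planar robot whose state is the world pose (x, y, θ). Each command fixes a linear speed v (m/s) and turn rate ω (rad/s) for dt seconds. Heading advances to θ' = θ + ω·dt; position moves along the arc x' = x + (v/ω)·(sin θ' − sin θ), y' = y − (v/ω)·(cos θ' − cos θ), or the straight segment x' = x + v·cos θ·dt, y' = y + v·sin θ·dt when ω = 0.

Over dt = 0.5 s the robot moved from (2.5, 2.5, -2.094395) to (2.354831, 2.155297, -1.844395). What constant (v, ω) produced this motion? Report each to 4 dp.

Δθ = -1.844395 − -2.094395 = 0.250000
ω = Δθ/dt = 0.250000/0.5 = 0.5000
R = −Δy/(cos θ' − cos θ) = 1.5000
v = R·ω = 1.5000·0.5000 = 0.7500

v = 0.7500, ω = 0.5000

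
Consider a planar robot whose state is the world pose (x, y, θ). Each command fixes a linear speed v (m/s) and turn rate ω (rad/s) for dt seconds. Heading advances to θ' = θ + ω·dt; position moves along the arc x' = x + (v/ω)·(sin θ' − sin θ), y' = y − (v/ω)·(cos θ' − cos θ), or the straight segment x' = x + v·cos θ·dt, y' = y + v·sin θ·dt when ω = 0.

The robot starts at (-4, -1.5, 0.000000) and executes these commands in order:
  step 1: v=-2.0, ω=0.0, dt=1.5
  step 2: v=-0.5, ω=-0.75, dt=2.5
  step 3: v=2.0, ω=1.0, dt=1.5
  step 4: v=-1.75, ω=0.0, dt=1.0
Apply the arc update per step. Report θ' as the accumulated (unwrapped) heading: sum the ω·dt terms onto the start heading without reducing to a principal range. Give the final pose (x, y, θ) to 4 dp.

step 1: θ'=0.0000 (straight) → pose (-7.0000, -1.5000, 0.0000)
step 2: θ'=-1.8750 (R=0.6667) → pose (-7.6361, -0.6336, -1.8750)
step 3: θ'=-0.3750 (R=2.0000) → pose (-6.4604, -3.0937, -0.3750)
step 4: θ'=-0.3750 (straight) → pose (-8.0888, -2.4527, -0.3750)

(-8.0888, -2.4527, -0.3750)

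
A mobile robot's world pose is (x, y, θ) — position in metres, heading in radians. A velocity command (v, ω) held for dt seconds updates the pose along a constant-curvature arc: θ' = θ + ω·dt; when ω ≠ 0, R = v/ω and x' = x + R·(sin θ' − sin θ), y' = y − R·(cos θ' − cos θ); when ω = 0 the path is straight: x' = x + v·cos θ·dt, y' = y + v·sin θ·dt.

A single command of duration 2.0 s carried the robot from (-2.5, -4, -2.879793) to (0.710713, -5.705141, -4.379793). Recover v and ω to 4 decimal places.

Δθ = -4.379793 − -2.879793 = -1.500000
ω = Δθ/dt = -1.500000/2.0 = -0.7500
R = Δx/(sin θ' − sin θ) = 2.6667
v = R·ω = 2.6667·-0.7500 = -2.0000

v = -2.0000, ω = -0.7500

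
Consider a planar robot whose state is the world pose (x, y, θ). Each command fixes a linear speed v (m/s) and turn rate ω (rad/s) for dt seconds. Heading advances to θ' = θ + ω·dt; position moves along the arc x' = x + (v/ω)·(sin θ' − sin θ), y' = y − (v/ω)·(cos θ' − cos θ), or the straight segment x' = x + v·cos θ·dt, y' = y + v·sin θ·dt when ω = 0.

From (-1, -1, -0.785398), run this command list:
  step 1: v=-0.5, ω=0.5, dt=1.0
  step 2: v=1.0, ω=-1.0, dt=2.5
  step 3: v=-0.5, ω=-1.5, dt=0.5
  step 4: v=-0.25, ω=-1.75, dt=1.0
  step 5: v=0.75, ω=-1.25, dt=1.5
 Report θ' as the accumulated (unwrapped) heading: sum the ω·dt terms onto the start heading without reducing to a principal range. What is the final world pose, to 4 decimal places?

(-0.0835, -2.8000, -7.1604)

step 1: θ'=-0.2854 (R=-1.0000) → pose (-1.4256, -0.7476, -0.2854)
step 2: θ'=-2.7854 (R=-1.0000) → pose (-1.3584, -2.6443, -2.7854)
step 3: θ'=-3.5354 (R=0.3333) → pose (-1.1143, -2.6489, -3.5354)
step 4: θ'=-5.2854 (R=0.1429) → pose (-1.0490, -2.8583, -5.2854)
step 5: θ'=-7.1604 (R=-0.6000) → pose (-0.0835, -2.8000, -7.1604)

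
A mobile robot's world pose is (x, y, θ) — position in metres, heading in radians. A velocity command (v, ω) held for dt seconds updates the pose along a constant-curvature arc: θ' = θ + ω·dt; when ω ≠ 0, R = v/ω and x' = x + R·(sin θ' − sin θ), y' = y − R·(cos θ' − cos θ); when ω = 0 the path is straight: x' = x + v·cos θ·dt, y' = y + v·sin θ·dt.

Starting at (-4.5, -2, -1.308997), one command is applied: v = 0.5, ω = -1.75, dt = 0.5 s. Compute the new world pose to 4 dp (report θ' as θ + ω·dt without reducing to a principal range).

θ' = -1.3090 + -1.75·0.5 = -2.1840
R = v/ω = 0.5/-1.75 = -0.2857
x' = -4.5 + -0.2857·(sin -2.1840 − sin -1.3090) = -4.5423
y' = -2 − -0.2857·(cos -2.1840 − cos -1.3090) = -2.2384

(-4.5423, -2.2384, -2.1840)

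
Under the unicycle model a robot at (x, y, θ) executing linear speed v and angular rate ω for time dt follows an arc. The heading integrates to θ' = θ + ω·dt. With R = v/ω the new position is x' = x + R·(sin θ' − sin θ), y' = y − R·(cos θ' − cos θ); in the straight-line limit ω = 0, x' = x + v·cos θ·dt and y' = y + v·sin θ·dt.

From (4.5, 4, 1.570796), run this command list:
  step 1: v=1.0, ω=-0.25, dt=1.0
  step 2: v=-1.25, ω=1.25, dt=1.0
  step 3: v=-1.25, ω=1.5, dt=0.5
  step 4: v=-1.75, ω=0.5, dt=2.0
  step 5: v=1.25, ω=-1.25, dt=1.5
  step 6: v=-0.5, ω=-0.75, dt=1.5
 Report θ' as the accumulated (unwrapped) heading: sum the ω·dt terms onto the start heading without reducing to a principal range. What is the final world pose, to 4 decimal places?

(6.9163, 4.8276, 1.3208)

step 1: θ'=1.3208 (R=-4.0000) → pose (4.6244, 4.9896, 1.3208)
step 2: θ'=2.5708 (R=-1.0000) → pose (5.0530, 3.9007, 2.5708)
step 3: θ'=3.3208 (R=-0.8333) → pose (5.6518, 3.7820, 3.3208)
step 4: θ'=4.3208 (R=-3.5000) → pose (8.2629, 5.8901, 4.3208)
step 5: θ'=2.4458 (R=-1.0000) → pose (6.6976, 5.5042, 2.4458)
step 6: θ'=1.3208 (R=0.6667) → pose (6.9163, 4.8276, 1.3208)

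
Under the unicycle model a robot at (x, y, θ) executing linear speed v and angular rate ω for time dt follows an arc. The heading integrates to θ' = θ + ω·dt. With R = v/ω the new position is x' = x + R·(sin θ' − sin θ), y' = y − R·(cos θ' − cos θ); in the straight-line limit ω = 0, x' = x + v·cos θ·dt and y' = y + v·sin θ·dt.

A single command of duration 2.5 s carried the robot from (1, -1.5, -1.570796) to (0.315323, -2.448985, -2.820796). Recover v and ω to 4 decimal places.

Δθ = -2.820796 − -1.570796 = -1.250000
ω = Δθ/dt = -1.250000/2.5 = -0.5000
R = −Δy/(cos θ' − cos θ) = -1.0000
v = R·ω = -1.0000·-0.5000 = 0.5000

v = 0.5000, ω = -0.5000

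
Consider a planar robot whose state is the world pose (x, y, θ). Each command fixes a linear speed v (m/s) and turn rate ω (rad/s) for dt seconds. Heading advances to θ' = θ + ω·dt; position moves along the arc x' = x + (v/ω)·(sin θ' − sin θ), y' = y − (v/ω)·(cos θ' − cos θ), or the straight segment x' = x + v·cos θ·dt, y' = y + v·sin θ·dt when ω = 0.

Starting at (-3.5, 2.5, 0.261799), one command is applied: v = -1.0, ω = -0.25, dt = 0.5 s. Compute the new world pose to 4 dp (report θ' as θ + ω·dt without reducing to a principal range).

(-3.9898, 2.4011, 0.1368)

θ' = 0.2618 + -0.25·0.5 = 0.1368
R = v/ω = -1.0/-0.25 = 4.0000
x' = -3.5 + 4.0000·(sin 0.1368 − sin 0.2618) = -3.9898
y' = 2.5 − 4.0000·(cos 0.1368 − cos 0.2618) = 2.4011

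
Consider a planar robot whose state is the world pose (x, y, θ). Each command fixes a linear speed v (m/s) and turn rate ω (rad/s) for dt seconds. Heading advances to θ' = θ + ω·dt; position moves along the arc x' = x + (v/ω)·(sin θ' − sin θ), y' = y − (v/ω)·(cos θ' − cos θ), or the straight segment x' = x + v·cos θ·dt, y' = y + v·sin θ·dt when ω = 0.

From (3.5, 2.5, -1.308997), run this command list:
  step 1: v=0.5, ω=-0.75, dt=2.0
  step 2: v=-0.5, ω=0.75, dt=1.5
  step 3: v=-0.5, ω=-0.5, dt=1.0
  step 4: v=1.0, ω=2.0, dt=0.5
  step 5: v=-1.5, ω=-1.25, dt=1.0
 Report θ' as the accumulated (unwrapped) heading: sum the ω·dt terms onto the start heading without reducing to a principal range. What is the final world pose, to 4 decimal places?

step 1: θ'=-2.8090 (R=-0.6667) → pose (3.0737, 1.6973, -2.8090)
step 2: θ'=-1.6840 (R=-0.6667) → pose (3.5184, 2.2521, -1.6840)
step 3: θ'=-2.1840 (R=1.0000) → pose (3.6942, 2.7147, -2.1840)
step 4: θ'=-1.1840 (R=0.5000) → pose (3.6401, 2.2383, -1.1840)
step 5: θ'=-2.4340 (R=1.2000) → pose (3.9714, 3.6029, -2.4340)

(3.9714, 3.6029, -2.4340)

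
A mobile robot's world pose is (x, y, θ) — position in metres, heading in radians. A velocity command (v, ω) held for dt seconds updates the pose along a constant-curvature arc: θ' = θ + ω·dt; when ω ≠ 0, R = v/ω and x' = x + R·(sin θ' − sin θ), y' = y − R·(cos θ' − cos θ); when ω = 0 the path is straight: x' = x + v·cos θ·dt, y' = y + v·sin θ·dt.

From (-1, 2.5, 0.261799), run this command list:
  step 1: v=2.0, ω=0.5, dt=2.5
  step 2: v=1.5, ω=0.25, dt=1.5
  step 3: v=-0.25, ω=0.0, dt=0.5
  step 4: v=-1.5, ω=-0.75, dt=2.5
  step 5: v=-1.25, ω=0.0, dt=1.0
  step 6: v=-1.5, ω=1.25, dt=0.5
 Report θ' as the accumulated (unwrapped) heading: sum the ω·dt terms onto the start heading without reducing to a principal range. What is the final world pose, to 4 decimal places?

step 1: θ'=1.5118 (R=4.0000) → pose (1.9578, 6.1279, 1.5118)
step 2: θ'=1.8868 (R=6.0000) → pose (1.6711, 8.3462, 1.8868)
step 3: θ'=1.8868 (straight) → pose (1.7100, 8.2274, 1.8868)
step 4: θ'=0.0118 (R=2.0000) → pose (-0.1674, 5.6060, 0.0118)
step 5: θ'=0.0118 (straight) → pose (-1.4173, 5.5913, 0.0118)
step 6: θ'=0.6368 (R=-1.2000) → pose (-2.1167, 5.3562, 0.6368)

(-2.1167, 5.3562, 0.6368)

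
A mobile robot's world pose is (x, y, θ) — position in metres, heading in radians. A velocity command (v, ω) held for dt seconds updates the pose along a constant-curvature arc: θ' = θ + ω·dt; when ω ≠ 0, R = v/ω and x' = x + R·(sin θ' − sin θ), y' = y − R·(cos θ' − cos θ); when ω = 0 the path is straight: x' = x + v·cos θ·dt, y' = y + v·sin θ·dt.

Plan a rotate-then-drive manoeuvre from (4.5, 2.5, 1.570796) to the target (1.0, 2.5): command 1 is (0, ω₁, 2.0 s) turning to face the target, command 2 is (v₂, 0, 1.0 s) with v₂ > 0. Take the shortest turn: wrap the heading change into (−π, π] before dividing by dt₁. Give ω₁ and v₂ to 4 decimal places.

ω₁ = 0.7854, v₂ = 3.5000

heading to target = atan2(2.5−2.5, 1−4.5) = 3.1416
Δθ = wrap(3.1416 − 1.5708) = 1.5708; ω₁ = Δθ/dt₁ = 0.7854
distance = √((1−4.5)² + (2.5−2.5)²) = 3.5000; v₂ = distance/dt₂ = 3.5000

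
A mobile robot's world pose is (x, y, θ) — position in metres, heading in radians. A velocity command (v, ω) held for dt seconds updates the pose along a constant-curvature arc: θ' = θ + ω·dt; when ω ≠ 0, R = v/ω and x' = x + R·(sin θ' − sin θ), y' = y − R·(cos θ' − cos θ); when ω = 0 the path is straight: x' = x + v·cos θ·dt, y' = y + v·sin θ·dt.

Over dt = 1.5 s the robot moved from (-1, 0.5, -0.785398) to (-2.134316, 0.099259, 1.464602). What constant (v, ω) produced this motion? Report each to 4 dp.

v = -1.0000, ω = 1.5000

Δθ = 1.464602 − -0.785398 = 2.250000
ω = Δθ/dt = 2.250000/1.5 = 1.5000
R = Δx/(sin θ' − sin θ) = -0.6667
v = R·ω = -0.6667·1.5000 = -1.0000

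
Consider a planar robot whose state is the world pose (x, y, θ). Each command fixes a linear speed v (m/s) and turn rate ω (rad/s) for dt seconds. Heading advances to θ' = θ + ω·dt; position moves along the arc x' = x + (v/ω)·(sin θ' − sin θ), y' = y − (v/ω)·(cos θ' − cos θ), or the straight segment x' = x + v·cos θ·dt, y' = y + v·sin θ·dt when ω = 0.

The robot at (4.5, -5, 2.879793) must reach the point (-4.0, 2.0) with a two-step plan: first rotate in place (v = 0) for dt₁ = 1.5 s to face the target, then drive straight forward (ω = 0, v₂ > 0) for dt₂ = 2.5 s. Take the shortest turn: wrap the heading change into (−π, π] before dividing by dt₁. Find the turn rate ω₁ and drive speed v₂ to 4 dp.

heading to target = atan2(2−-5, -4−4.5) = 2.4527
Δθ = wrap(2.4527 − 2.8798) = -0.4271; ω₁ = Δθ/dt₁ = -0.2847
distance = √((-4−4.5)² + (2−-5)²) = 11.0114; v₂ = distance/dt₂ = 4.4045

ω₁ = -0.2847, v₂ = 4.4045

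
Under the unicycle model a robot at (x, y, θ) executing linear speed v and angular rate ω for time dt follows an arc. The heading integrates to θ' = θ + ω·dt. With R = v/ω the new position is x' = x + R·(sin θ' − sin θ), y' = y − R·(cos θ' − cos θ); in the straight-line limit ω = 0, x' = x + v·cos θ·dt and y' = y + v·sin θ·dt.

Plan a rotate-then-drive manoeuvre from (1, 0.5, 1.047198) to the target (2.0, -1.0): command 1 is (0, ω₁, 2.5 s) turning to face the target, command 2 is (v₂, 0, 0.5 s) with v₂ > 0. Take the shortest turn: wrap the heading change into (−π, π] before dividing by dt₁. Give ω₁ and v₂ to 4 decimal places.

heading to target = atan2(-1−0.5, 2−1) = -0.9828
Δθ = wrap(-0.9828 − 1.0472) = -2.0300; ω₁ = Δθ/dt₁ = -0.8120
distance = √((2−1)² + (-1−0.5)²) = 1.8028; v₂ = distance/dt₂ = 3.6056

ω₁ = -0.8120, v₂ = 3.6056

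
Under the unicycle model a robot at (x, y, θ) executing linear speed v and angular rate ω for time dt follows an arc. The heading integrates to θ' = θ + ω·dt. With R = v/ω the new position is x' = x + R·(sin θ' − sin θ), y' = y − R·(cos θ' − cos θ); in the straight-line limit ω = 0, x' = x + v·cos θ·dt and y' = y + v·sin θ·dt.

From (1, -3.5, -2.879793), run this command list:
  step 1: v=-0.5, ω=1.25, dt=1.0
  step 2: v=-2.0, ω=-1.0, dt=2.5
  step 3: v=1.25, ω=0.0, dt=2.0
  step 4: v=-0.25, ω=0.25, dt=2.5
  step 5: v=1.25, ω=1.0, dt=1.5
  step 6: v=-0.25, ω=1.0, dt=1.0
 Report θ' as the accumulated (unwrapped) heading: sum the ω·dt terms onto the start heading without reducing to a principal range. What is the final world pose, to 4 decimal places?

step 1: θ'=-1.6298 (R=-0.4000) → pose (1.2958, -3.1372, -1.6298)
step 2: θ'=-4.1298 (R=2.0000) → pose (4.9624, -2.1548, -4.1298)
step 3: θ'=-4.1298 (straight) → pose (3.5869, -0.0672, -4.1298)
step 4: θ'=-3.5048 (R=-1.0000) → pose (4.0667, -0.4517, -3.5048)
step 5: θ'=-2.0048 (R=1.2500) → pose (2.4885, -1.0946, -2.0048)
step 6: θ'=-1.0048 (R=-0.2500) → pose (2.4726, -0.8554, -1.0048)

(2.4726, -0.8554, -1.0048)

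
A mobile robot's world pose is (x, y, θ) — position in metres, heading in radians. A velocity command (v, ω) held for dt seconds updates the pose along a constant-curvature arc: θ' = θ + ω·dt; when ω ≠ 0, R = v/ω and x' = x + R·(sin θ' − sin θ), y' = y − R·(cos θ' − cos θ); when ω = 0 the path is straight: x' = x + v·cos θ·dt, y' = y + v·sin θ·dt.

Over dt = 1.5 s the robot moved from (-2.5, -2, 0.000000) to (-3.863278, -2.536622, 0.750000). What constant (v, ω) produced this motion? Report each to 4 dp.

Δθ = 0.750000 − 0.000000 = 0.750000
ω = Δθ/dt = 0.750000/1.5 = 0.5000
R = Δx/(sin θ' − sin θ) = -2.0000
v = R·ω = -2.0000·0.5000 = -1.0000

v = -1.0000, ω = 0.5000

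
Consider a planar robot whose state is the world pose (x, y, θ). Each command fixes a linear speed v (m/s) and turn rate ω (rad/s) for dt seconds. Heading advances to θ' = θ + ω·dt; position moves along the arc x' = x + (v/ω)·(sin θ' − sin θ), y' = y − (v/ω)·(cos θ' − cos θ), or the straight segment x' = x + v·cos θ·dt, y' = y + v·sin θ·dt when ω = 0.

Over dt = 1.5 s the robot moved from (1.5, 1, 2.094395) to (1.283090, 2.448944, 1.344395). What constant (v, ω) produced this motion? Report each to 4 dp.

v = 1.0000, ω = -0.5000

Δθ = 1.344395 − 2.094395 = -0.750000
ω = Δθ/dt = -0.750000/1.5 = -0.5000
R = −Δy/(cos θ' − cos θ) = -2.0000
v = R·ω = -2.0000·-0.5000 = 1.0000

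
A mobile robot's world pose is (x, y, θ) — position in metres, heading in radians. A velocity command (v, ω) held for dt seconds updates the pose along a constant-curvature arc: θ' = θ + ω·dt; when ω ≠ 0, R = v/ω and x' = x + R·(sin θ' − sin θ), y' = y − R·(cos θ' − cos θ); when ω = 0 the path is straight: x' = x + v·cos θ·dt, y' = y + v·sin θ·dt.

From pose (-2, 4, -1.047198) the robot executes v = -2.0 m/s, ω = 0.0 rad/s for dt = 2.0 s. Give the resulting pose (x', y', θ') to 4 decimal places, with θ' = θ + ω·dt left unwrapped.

(-4.0000, 7.4641, -1.0472)

θ' = -1.0472 + 0.0·2.0 = -1.0472
ω = 0 → straight: x' = -2 + -2.0·cos(-1.0472)·2.0 = -4.0000
y' = 4 + -2.0·sin(-1.0472)·2.0 = 7.4641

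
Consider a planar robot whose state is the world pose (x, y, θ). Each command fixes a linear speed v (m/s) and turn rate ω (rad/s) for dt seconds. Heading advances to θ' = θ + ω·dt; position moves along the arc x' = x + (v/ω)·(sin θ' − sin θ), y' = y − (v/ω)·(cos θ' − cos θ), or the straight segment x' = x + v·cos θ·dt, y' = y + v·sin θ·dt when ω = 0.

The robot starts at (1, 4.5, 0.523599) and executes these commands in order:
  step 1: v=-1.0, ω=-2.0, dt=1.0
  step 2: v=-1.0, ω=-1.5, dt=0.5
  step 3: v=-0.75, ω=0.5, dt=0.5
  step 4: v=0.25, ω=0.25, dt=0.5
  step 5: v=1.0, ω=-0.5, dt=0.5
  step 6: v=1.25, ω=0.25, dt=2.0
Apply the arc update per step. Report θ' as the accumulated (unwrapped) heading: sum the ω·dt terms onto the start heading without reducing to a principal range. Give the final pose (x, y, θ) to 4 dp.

(-0.3472, 2.7246, -1.6014)

step 1: θ'=-1.4764 (R=0.5000) → pose (0.2522, 4.8859, -1.4764)
step 2: θ'=-2.2264 (R=0.6667) → pose (0.3875, 5.3551, -2.2264)
step 3: θ'=-1.9764 (R=-1.5000) → pose (0.5767, 5.6777, -1.9764)
step 4: θ'=-1.8514 (R=1.0000) → pose (0.5347, 5.5601, -1.8514)
step 5: θ'=-2.1014 (R=-2.0000) → pose (0.3380, 5.1019, -2.1014)
step 6: θ'=-1.6014 (R=5.0000) → pose (-0.3472, 2.7246, -1.6014)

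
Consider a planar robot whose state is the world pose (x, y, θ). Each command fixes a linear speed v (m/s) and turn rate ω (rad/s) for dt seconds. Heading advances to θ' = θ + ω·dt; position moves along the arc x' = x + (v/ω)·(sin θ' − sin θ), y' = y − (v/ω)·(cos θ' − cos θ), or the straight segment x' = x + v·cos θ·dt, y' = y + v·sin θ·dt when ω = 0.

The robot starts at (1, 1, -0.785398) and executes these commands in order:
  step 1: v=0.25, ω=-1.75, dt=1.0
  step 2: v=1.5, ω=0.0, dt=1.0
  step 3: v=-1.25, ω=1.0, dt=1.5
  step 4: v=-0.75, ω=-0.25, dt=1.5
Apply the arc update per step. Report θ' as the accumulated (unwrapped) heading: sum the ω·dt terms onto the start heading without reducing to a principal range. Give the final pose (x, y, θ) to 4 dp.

step 1: θ'=-2.5354 (R=-0.1429) → pose (0.9804, 0.7816, -2.5354)
step 2: θ'=-2.5354 (straight) → pose (-0.2524, -0.0730, -2.5354)
step 3: θ'=-1.0354 (R=-1.2500) → pose (0.1105, 1.5920, -1.0354)
step 4: θ'=-1.4104 (R=3.0000) → pose (-0.2707, 2.6434, -1.4104)

(-0.2707, 2.6434, -1.4104)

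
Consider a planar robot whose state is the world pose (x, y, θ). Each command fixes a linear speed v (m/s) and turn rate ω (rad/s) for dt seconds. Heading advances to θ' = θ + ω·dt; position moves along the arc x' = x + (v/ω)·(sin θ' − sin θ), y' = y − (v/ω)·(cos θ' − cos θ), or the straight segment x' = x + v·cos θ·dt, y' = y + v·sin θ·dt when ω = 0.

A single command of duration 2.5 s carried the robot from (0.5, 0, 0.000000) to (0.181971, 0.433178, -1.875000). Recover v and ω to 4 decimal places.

v = -0.2500, ω = -0.7500

Δθ = -1.875000 − 0.000000 = -1.875000
ω = Δθ/dt = -1.875000/2.5 = -0.7500
R = −Δy/(cos θ' − cos θ) = 0.3333
v = R·ω = 0.3333·-0.7500 = -0.2500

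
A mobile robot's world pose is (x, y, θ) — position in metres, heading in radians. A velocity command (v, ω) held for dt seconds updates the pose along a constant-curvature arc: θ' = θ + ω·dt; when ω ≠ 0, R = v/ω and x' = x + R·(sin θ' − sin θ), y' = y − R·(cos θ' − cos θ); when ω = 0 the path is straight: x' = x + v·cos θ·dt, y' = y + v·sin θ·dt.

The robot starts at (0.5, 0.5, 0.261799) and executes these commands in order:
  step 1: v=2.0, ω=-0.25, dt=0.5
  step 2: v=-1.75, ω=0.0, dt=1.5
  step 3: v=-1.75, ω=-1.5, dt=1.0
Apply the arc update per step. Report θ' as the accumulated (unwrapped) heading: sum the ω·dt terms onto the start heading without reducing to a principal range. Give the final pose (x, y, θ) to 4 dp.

step 1: θ'=0.1368 (R=-8.0000) → pose (1.4796, 0.6979, 0.1368)
step 2: θ'=0.1368 (straight) → pose (-1.1209, 0.3399, 0.1368)
step 3: θ'=-1.3632 (R=1.1667) → pose (-2.4216, 1.2552, -1.3632)

(-2.4216, 1.2552, -1.3632)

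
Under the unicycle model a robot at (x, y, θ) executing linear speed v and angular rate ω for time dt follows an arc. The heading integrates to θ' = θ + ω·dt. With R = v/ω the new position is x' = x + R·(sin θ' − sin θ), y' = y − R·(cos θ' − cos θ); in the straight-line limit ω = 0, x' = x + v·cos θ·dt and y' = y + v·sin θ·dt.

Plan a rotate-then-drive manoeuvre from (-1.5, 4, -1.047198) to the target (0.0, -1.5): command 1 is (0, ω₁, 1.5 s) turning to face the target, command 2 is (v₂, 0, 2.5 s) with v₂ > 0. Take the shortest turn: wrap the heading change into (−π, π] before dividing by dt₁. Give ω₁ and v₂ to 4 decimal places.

ω₁ = -0.1716, v₂ = 2.2804

heading to target = atan2(-1.5−4, 0−-1.5) = -1.3045
Δθ = wrap(-1.3045 − -1.0472) = -0.2573; ω₁ = Δθ/dt₁ = -0.1716
distance = √((0−-1.5)² + (-1.5−4)²) = 5.7009; v₂ = distance/dt₂ = 2.2804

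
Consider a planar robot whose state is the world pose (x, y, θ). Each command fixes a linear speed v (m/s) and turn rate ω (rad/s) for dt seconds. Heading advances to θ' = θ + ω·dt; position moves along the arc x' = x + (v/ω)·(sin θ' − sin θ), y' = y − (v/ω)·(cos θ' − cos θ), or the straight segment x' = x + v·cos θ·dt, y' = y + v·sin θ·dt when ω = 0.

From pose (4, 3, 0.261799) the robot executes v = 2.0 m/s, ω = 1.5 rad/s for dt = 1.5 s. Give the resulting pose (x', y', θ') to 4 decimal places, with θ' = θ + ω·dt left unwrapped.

θ' = 0.2618 + 1.5·1.5 = 2.5118
R = v/ω = 2.0/1.5 = 1.3333
x' = 4 + 1.3333·(sin 2.5118 − sin 0.2618) = 4.4402
y' = 3 − 1.3333·(cos 2.5118 − cos 0.2618) = 5.3654

(4.4402, 5.3654, 2.5118)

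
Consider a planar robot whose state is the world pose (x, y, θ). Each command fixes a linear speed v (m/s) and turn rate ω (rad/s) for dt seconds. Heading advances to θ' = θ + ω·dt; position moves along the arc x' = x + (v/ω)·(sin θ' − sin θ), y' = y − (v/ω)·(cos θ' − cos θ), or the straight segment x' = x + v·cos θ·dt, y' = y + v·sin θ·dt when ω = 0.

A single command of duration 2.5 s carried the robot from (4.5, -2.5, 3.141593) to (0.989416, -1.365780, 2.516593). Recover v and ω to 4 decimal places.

v = 1.5000, ω = -0.2500

Δθ = 2.516593 − 3.141593 = -0.625000
ω = Δθ/dt = -0.625000/2.5 = -0.2500
R = Δx/(sin θ' − sin θ) = -6.0000
v = R·ω = -6.0000·-0.2500 = 1.5000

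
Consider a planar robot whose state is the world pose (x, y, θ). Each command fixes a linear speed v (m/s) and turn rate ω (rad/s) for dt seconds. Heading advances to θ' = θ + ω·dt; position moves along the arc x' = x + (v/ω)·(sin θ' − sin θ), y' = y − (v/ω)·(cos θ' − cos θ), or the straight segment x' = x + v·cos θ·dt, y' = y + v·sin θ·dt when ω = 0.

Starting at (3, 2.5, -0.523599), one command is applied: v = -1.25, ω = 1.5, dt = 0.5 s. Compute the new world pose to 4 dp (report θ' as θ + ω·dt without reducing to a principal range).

θ' = -0.5236 + 1.5·0.5 = 0.2264
R = v/ω = -1.25/1.5 = -0.8333
x' = 3 + -0.8333·(sin 0.2264 − sin -0.5236) = 2.3963
y' = 2.5 − -0.8333·(cos 0.2264 − cos -0.5236) = 2.5904

(2.3963, 2.5904, 0.2264)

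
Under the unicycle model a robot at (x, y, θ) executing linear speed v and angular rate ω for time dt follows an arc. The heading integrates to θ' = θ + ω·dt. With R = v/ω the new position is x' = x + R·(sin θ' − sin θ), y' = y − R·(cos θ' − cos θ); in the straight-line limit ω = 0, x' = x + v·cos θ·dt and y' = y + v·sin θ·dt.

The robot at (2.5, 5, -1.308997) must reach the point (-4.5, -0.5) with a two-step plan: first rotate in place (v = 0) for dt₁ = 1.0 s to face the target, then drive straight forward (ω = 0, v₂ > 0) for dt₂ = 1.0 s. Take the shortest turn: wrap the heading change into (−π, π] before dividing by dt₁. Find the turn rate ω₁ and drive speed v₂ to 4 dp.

heading to target = atan2(-0.5−5, -4.5−2.5) = -2.4756
Δθ = wrap(-2.4756 − -1.3090) = -1.1666; ω₁ = Δθ/dt₁ = -1.1666
distance = √((-4.5−2.5)² + (-0.5−5)²) = 8.9022; v₂ = distance/dt₂ = 8.9022

ω₁ = -1.1666, v₂ = 8.9022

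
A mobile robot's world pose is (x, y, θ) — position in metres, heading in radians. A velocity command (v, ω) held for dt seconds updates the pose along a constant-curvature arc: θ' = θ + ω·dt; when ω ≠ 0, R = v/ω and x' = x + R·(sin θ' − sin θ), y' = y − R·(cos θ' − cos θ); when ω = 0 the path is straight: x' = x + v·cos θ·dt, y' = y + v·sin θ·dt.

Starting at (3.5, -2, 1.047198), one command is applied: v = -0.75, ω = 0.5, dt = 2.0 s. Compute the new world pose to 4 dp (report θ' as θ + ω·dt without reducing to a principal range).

θ' = 1.0472 + 0.5·2.0 = 2.0472
R = v/ω = -0.75/0.5 = -1.5000
x' = 3.5 + -1.5000·(sin 2.0472 − sin 1.0472) = 3.4661
y' = -2 − -1.5000·(cos 2.0472 − cos 1.0472) = -3.4379

(3.4661, -3.4379, 2.0472)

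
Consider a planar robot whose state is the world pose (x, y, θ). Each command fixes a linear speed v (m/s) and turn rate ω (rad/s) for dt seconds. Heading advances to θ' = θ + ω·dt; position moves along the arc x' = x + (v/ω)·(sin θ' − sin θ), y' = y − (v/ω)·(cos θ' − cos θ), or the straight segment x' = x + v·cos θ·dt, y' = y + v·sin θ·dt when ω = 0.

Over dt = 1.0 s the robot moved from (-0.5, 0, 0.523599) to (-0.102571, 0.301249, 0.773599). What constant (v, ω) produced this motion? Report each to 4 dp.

Δθ = 0.773599 − 0.523599 = 0.250000
ω = Δθ/dt = 0.250000/1.0 = 0.2500
R = Δx/(sin θ' − sin θ) = 2.0000
v = R·ω = 2.0000·0.2500 = 0.5000

v = 0.5000, ω = 0.2500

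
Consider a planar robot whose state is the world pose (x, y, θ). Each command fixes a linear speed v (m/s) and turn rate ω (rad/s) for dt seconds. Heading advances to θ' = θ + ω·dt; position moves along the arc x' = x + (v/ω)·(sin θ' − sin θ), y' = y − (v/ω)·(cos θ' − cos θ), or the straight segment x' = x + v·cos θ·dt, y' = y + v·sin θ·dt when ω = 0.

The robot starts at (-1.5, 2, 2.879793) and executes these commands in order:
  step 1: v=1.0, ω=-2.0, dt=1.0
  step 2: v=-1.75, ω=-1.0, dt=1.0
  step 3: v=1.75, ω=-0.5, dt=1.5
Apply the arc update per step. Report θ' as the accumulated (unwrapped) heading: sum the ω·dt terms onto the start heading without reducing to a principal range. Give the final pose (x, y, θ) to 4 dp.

(-1.0584, 0.9611, -0.8702)

step 1: θ'=0.8798 (R=-0.5000) → pose (-1.7559, 2.8016, 0.8798)
step 2: θ'=-0.1202 (R=1.7500) → pose (-3.3143, 2.1795, -0.1202)
step 3: θ'=-0.8702 (R=-3.5000) → pose (-1.0584, 0.9611, -0.8702)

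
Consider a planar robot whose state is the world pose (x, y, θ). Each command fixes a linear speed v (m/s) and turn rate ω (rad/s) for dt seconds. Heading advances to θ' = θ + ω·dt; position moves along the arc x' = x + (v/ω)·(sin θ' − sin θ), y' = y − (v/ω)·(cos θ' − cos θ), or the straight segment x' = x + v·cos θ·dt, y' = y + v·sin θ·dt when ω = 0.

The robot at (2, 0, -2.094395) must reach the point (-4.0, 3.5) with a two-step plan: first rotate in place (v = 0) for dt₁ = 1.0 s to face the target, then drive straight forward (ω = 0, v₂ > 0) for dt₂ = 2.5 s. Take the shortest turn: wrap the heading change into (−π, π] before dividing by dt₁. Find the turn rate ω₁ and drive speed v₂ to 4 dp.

heading to target = atan2(3.5−0, -4−2) = 2.6135
Δθ = wrap(2.6135 − -2.0944) = -1.5753; ω₁ = Δθ/dt₁ = -1.5753
distance = √((-4−2)² + (3.5−0)²) = 6.9462; v₂ = distance/dt₂ = 2.7785

ω₁ = -1.5753, v₂ = 2.7785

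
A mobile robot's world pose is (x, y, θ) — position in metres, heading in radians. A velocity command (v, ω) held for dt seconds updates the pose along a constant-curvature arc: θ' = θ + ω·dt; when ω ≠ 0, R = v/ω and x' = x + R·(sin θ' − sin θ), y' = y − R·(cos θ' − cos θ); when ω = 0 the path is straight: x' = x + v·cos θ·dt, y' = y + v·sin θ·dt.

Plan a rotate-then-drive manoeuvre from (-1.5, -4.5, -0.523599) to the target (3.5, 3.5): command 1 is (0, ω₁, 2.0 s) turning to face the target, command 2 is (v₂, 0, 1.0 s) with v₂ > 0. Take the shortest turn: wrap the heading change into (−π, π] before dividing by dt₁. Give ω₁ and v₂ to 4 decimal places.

heading to target = atan2(3.5−-4.5, 3.5−-1.5) = 1.0122
Δθ = wrap(1.0122 − -0.5236) = 1.5358; ω₁ = Δθ/dt₁ = 0.7679
distance = √((3.5−-1.5)² + (3.5−-4.5)²) = 9.4340; v₂ = distance/dt₂ = 9.4340

ω₁ = 0.7679, v₂ = 9.4340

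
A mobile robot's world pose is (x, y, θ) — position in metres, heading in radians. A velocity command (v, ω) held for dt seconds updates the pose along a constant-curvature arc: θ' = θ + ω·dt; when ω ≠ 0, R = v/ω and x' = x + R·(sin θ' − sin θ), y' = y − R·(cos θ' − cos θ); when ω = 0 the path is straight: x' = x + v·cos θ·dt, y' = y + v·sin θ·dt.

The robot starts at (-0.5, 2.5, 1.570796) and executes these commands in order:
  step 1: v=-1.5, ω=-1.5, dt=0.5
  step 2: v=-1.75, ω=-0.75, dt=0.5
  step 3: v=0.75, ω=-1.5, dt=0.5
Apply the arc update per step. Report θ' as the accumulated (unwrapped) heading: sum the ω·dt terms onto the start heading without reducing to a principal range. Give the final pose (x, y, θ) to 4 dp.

(-1.1042, 1.3295, -0.3042)

step 1: θ'=0.8208 (R=1.0000) → pose (-0.7683, 1.8184, 0.8208)
step 2: θ'=0.4458 (R=2.3333) → pose (-1.4695, 1.3036, 0.4458)
step 3: θ'=-0.3042 (R=-0.5000) → pose (-1.1042, 1.3295, -0.3042)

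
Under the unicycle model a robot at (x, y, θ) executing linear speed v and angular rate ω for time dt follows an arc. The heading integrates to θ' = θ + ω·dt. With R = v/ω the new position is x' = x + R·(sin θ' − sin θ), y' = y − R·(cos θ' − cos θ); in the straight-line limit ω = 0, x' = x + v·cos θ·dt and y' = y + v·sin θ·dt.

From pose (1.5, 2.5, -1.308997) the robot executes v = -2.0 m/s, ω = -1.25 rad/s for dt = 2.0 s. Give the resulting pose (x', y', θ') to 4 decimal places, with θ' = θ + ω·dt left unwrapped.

(4.0358, 4.1708, -3.8090)

θ' = -1.3090 + -1.25·2.0 = -3.8090
R = v/ω = -2.0/-1.25 = 1.6000
x' = 1.5 + 1.6000·(sin -3.8090 − sin -1.3090) = 4.0358
y' = 2.5 − 1.6000·(cos -3.8090 − cos -1.3090) = 4.1708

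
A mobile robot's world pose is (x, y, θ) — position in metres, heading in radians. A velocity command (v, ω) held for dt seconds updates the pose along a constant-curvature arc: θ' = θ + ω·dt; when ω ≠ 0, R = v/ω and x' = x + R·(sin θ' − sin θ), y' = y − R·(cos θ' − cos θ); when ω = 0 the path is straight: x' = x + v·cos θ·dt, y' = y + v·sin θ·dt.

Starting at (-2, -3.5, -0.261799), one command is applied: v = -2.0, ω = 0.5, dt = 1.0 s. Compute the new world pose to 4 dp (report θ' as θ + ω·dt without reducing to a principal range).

θ' = -0.2618 + 0.5·1.0 = 0.2382
R = v/ω = -2.0/0.5 = -4.0000
x' = -2 + -4.0000·(sin 0.2382 − sin -0.2618) = -3.9791
y' = -3.5 − -4.0000·(cos 0.2382 − cos -0.2618) = -3.4766

(-3.9791, -3.4766, 0.2382)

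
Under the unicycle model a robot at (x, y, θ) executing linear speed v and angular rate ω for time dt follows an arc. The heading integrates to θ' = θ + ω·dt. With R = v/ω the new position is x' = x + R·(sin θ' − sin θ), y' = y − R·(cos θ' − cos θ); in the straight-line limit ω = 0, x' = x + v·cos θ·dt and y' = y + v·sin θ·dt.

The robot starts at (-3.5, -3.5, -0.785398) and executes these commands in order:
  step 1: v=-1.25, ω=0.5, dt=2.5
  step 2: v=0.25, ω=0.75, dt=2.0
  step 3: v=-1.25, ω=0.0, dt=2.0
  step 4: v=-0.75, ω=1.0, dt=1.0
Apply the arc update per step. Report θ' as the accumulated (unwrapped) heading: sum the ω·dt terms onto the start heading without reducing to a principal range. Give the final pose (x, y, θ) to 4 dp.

step 1: θ'=0.4646 (R=-2.5000) → pose (-6.3879, -3.0328, 0.4646)
step 2: θ'=1.9646 (R=0.3333) → pose (-6.2295, -2.6069, 1.9646)
step 3: θ'=1.9646 (straight) → pose (-5.2702, -4.9155, 1.9646)
step 4: θ'=2.9646 (R=-0.7500) → pose (-4.7097, -5.3660, 2.9646)

(-4.7097, -5.3660, 2.9646)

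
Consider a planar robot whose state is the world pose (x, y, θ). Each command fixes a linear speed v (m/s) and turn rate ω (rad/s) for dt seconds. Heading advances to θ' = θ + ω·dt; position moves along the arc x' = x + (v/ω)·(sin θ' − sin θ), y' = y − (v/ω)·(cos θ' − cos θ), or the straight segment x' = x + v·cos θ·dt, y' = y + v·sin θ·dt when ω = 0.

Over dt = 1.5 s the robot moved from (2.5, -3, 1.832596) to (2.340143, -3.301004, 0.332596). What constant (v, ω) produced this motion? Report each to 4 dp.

Δθ = 0.332596 − 1.832596 = -1.500000
ω = Δθ/dt = -1.500000/1.5 = -1.0000
R = −Δy/(cos θ' − cos θ) = 0.2500
v = R·ω = 0.2500·-1.0000 = -0.2500

v = -0.2500, ω = -1.0000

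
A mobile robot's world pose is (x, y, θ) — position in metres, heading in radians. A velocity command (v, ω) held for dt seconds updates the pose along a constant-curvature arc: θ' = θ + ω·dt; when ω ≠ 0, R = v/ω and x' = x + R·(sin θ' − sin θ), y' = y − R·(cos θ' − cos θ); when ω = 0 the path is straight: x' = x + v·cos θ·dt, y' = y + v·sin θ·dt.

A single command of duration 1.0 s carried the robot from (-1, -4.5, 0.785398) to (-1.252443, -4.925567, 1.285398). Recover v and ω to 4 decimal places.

Δθ = 1.285398 − 0.785398 = 0.500000
ω = Δθ/dt = 0.500000/1.0 = 0.5000
R = −Δy/(cos θ' − cos θ) = -1.0000
v = R·ω = -1.0000·0.5000 = -0.5000

v = -0.5000, ω = 0.5000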